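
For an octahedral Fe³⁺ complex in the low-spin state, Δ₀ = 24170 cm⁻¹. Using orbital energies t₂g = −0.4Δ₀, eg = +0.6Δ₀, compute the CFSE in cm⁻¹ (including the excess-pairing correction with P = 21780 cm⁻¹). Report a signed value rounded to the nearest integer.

Fe³⁺: group 8, so d-count = 8 − 3 = 5.
The d⁵ electrons fill as t₂g⁵ eg⁰.
CFSE(orbital) = 5×(-0.4Δ₀) + 0×(0.6Δ₀) = -2.0Δ₀; with Δ₀ = 24170 cm⁻¹ that is -48340 cm⁻¹.
Relative to high-spin t₂g³ eg² (0 paired), the low-spin configuration has 2 additional pairs, contributing +2 × 21780 = +43560 cm⁻¹.
Overall CFSE = -48340 + 43560 = -4780 cm⁻¹.

-4780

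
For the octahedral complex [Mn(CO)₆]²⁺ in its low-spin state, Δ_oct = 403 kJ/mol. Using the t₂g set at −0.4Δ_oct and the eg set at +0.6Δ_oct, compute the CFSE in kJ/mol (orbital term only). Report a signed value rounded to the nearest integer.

CO is neutral, so the +2 overall charge sits on Mn: oxidation state +2.
Mn sits in group 7; removing 2 electrons leaves Mn²⁺ with 7 − 2 = 5 d electrons.
The d⁵ electrons fill as t₂g⁵ eg⁰.
The orbital stabilization is -2.0Δ_oct = -2.0 × 403 = -806 kJ/mol.

-806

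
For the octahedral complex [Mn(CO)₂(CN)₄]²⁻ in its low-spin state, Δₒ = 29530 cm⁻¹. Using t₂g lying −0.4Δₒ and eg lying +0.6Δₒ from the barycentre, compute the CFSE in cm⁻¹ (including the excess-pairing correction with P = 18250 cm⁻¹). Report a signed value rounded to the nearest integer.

-22560

Ligand charges: 2×(+0) from CO and 4×(-1) from CN⁻ sum to -4; with overall charge -2, Mn is +2.
Mn²⁺: group 7, so d-count = 7 − 2 = 5.
Electron filling gives t₂g⁵ eg⁰.
The orbital stabilization is -2.0Δₒ = -2.0 × 29530 = -59060 cm⁻¹.
High-spin d⁵ would be t₂g³ eg² with 0 pairs; low-spin has 2, so 2 excess pairs cost +2P = +36500 cm⁻¹.
Overall CFSE = -59060 + 36500 = -22560 cm⁻¹.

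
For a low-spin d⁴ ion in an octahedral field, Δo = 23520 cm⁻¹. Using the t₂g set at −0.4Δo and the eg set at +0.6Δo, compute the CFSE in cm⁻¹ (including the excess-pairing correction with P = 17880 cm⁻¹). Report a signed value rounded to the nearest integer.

The d⁴ electrons fill as t₂g⁴ eg⁰.
The orbital stabilization is -1.6Δo = -1.6 × 23520 = -37632 cm⁻¹.
High-spin d⁴ would be t₂g³ eg¹ with 0 pairs; low-spin has 1, so 1 excess pair costs +1P = +17880 cm⁻¹.
Net CFSE = -37632 + 17880 = -19752 cm⁻¹.

-19752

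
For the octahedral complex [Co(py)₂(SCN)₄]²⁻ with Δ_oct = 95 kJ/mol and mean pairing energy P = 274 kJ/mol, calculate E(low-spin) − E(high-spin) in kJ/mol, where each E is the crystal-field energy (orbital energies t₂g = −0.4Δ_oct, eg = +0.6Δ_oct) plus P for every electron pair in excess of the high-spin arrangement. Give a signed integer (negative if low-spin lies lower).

Ligand charges: 2×(+0) from py and 4×(-1) from SCN⁻ sum to -4; with overall charge -2, Co is +2.
Co is in group 9, so Co²⁺ is d⁷ (9 − 2 = 7).
In the high-spin limit (t₂g⁵ eg²) the orbital term is -0.8Δ_oct = -76 kJ/mol, with no excess pairing.
Low-spin: t₂g⁶ eg¹, orbital CFSE = -1.8Δ_oct = -171 kJ/mol; plus 1 excess pair × P = +274 kJ/mol; total 103 kJ/mol.
E(LS) − E(HS) = 103 − (-76) = 179 kJ/mol.

179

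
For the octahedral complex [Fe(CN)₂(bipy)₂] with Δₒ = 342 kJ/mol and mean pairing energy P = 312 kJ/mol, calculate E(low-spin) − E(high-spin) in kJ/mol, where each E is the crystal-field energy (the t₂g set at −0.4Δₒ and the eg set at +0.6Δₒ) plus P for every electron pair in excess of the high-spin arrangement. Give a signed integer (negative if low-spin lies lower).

Ligand charges: 2×(-1) from CN⁻ and 2×(+0) from bipy sum to -2; with overall charge +0, Fe is +2.
Group 8 minus oxidation state +2 gives a d⁶ configuration for Fe²⁺.
In the high-spin limit (t₂g⁴ eg²) the orbital term is -0.4Δₒ = -137 kJ/mol, with no excess pairing.
Low-spin t₂g⁶ eg⁰ gives -2.4Δₒ = -821 kJ/mol, but forming 2 extra pairs costs 2P = 624 kJ/mol, so E(LS) = -821 + 624 = -197 kJ/mol.
The difference is -197 − (-137) = -60 kJ/mol, so low-spin lies lower.

-60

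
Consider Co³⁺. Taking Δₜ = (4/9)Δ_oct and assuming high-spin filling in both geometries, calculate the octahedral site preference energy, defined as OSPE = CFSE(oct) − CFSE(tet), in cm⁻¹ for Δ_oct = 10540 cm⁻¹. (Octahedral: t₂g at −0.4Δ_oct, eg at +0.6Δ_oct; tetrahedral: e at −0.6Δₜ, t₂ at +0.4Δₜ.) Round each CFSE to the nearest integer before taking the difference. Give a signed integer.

-1405

Group 9 minus oxidation state +3 gives a d⁶ configuration for Co³⁺.
Octahedral high-spin t₂g⁴ eg²: CFSE = -0.4 × 10540 = -4216 cm⁻¹.
Tetrahedral e³ t₂³ gives -0.6Δₜ = -0.6 × (4/9) × 10540 = -2811 cm⁻¹.
OSPE = CFSE(oct) − CFSE(tet) = -4216 − (-2811) = -1405 cm⁻¹.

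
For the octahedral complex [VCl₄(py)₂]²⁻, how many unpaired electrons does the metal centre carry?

3

Ligand charges: 4×(-1) from Cl⁻ and 2×(+0) from py sum to -4; with overall charge -2, V is +2.
V sits in group 5; removing 2 electrons leaves V²⁺ with 5 − 2 = 3 d electrons.
Configuration: t₂g³ eg⁰, giving 3 unpaired electrons.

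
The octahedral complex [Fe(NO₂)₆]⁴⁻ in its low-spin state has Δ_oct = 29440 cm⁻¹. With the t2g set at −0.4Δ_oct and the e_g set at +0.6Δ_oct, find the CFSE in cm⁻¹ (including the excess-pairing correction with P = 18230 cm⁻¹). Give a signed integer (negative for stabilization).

-34196

Each NO₂⁻ contributes -1; 6 × (-1) = -6. With overall charge -4, Fe is in the +2 oxidation state.
Fe is in group 8, so Fe²⁺ is d⁶ (8 − 2 = 6).
Configuration: t2g^6 e_g^0.
CFSE(orbital) = 6×(-0.4Δ_oct) + 0×(0.6Δ_oct) = -2.4Δ_oct; with Δ_oct = 29440 cm⁻¹ that is -70656 cm⁻¹.
Pairing penalty: 3 pairs vs 1 in the high-spin reference → 2 extra × P = 36460 cm⁻¹.
Net CFSE = -70656 + 36460 = -34196 cm⁻¹.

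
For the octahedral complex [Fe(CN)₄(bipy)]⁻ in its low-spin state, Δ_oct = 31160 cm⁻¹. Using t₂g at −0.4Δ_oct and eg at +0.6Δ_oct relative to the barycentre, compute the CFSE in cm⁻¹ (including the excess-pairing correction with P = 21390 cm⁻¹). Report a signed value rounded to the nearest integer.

Ligand charges: 4×(-1) from CN⁻ and 1×(+0) from bipy sum to -4; with overall charge -1, Fe is +3.
Fe sits in group 8; removing 3 electrons leaves Fe³⁺ with 8 − 3 = 5 d electrons.
Electron filling gives t₂g⁵ eg⁰.
The orbital stabilization is -2.0Δ_oct = -2.0 × 31160 = -62320 cm⁻¹.
Relative to high-spin t₂g³ eg² (0 paired), the low-spin configuration has 2 additional pairs, contributing +2 × 21390 = +42780 cm⁻¹.
Overall CFSE = -62320 + 42780 = -19540 cm⁻¹.

-19540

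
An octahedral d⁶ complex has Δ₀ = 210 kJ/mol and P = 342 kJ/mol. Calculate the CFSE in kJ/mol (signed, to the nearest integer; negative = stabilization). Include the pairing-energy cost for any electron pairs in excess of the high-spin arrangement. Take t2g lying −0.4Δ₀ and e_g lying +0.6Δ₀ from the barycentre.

With Δ₀ < P the complex is high-spin.
Filling d⁶ accordingly: t2g^4 e_g^2.
Orbital CFSE = -0.4Δ₀ = -0.4 × 210 = -84 kJ/mol.
High-spin has no excess pairs, so no pairing correction applies.

-84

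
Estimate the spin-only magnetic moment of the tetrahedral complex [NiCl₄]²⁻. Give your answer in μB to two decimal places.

Each Cl⁻ contributes -1; 4 × (-1) = -4. With overall charge -2, Ni is in the +2 oxidation state.
Ni sits in group 10; removing 2 electrons leaves Ni²⁺ with 10 − 2 = 8 d electrons.
Tetrahedral fields are weak (Δₜ ≈ 4/9 Δₒ), so electrons fill high-spin.
Configuration: e⁴ t₂⁴ → 2 unpaired electrons.
μ(spin-only) = √[2(2+2)] = √8 ≈ 2.83 μB.

2.83 μB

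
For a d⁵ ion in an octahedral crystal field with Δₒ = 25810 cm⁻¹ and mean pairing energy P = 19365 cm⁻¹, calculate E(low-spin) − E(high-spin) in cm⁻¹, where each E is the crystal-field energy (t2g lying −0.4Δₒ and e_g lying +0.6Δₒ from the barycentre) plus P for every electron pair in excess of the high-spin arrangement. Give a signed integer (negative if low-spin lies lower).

-12890

High-spin d⁵ fills as t2g^3 e_g^2 with CFSE 3(−0.4) + 2(+0.6) = 0.0Δₒ = 0 cm⁻¹.
Low-spin t2g^5 e_g^0 gives -2.0Δₒ = -51620 cm⁻¹, but forming 2 extra pairs costs 2P = 38730 cm⁻¹, so E(LS) = -51620 + 38730 = -12890 cm⁻¹.
Thus E(LS) − E(HS) = -12890 cm⁻¹.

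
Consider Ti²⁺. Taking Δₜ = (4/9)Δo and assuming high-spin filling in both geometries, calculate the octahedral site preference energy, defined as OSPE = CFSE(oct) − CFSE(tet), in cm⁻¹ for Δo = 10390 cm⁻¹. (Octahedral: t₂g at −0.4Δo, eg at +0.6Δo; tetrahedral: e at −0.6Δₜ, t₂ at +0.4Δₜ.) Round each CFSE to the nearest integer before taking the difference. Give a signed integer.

-2771

Ti is in group 4, so Ti²⁺ is d² (4 − 2 = 2).
Octahedral (high-spin): t₂g² eg⁰, CFSE = 2(−0.4) + 0(+0.6) = -0.8Δo = -0.8 × 10390 = -8312 cm⁻¹.
In a tetrahedral site the filling is e² t₂⁰: CFSE(tet) = -1.2Δₜ = -1.2 × (4/9)(10390) = -5541 cm⁻¹.
OSPE = CFSE(oct) − CFSE(tet) = -8312 − (-5541) = -2771 cm⁻¹.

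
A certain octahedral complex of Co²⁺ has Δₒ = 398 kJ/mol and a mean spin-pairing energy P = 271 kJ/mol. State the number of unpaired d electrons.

1

Co sits in group 9; removing 2 electrons leaves Co²⁺ with 9 − 2 = 7 d electrons.
With Δₒ > P the complex is low-spin.
Configuration: t₂g⁶ eg¹.
Unpaired electrons: 1.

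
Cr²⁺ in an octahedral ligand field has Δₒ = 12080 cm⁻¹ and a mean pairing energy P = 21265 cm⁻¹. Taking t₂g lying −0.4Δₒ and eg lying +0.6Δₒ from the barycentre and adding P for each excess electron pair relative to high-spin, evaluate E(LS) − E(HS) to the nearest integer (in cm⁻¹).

9185

Cr²⁺: group 6, so d-count = 6 − 2 = 4.
High-spin: t₂g³ eg¹, CFSE = -0.6Δₒ = -7248 cm⁻¹.
Low-spin: t₂g⁴ eg⁰, orbital CFSE = -1.6Δₒ = -19328 cm⁻¹; plus 1 excess pair × P = +21265 cm⁻¹; total 1937 cm⁻¹.
Thus E(LS) − E(HS) = 9185 cm⁻¹.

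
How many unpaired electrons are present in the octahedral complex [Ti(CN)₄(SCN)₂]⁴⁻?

2

Ligand charges: 4×(-1) from CN⁻ and 2×(-1) from SCN⁻ sum to -6; with overall charge -4, Ti is +2.
Ti sits in group 4; removing 2 electrons leaves Ti²⁺ with 4 − 2 = 2 d electrons.
Configuration: t2g^2 e_g^0, giving 2 unpaired electrons.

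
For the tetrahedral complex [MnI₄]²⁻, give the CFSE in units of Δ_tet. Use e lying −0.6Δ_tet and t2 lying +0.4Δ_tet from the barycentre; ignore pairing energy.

Each I⁻ contributes -1; 4 × (-1) = -4. With overall charge -2, Mn is in the +2 oxidation state.
Mn sits in group 7; removing 2 electrons leaves Mn²⁺ with 7 − 2 = 5 d electrons.
Tetrahedral fields are weak (Δₜ ≈ 4/9 Δₒ), so electrons fill high-spin.
Configuration: e^2 t2^3.
CFSE = 2(-0.6Δ_tet) + 3(0.4Δ_tet) = -1.2Δ_tet + 1.2Δ_tet = 0.0Δ_tet.

0.0 Δ_tet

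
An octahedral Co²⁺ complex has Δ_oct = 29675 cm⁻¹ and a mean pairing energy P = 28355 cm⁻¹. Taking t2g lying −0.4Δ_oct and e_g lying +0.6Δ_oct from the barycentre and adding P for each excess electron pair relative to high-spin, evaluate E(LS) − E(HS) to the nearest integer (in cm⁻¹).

-1320

Co is in group 9, so Co²⁺ is d⁷ (9 − 2 = 7).
High-spin: t2g^5 e_g^2, CFSE = -0.8Δ_oct = -23740 cm⁻¹.
For low-spin the configuration is t2g^6 e_g^1: orbital energy -1.8 × 29675 = -53415 cm⁻¹, and 1 additional pair relative to high-spin adds 28355 cm⁻¹, giving -25060 cm⁻¹.
The difference is -25060 − (-23740) = -1320 cm⁻¹, so low-spin lies lower.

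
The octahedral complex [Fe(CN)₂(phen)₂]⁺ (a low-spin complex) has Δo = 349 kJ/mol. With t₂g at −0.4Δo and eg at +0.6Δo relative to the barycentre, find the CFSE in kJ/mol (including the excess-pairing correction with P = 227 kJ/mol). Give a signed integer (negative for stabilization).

Ligand charges: 2×(-1) from CN⁻ and 2×(+0) from phen sum to -2; with overall charge +1, Fe is +3.
Group 8 minus oxidation state +3 gives a d⁵ configuration for Fe³⁺.
The d⁵ electrons fill as t₂g⁵ eg⁰.
Orbital CFSE = 5(-0.4) + 0(0.6) = -2.0Δo = -2.0 × 349 = -698 kJ/mol.
Pairing penalty: 2 pairs vs 0 in the high-spin reference → 2 extra × P = 454 kJ/mol.
Net CFSE = -698 + 454 = -244 kJ/mol.

-244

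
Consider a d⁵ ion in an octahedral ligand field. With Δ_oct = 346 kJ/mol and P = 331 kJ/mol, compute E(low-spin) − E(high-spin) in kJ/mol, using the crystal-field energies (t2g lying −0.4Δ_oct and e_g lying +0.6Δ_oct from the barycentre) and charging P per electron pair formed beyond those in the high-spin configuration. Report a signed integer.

-30

High-spin: t2g^3 e_g^2, CFSE = 0.0Δ_oct = 0 kJ/mol.
Low-spin: t2g^5 e_g^0, orbital CFSE = -2.0Δ_oct = -692 kJ/mol; plus 2 excess pairs × P = +662 kJ/mol; total -30 kJ/mol.
Thus E(LS) − E(HS) = -30 kJ/mol.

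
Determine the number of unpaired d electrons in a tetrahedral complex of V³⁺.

2

V³⁺: group 5, so d-count = 5 − 3 = 2.
With tetrahedral geometry the complex is necessarily high-spin.
Configuration: e² t₂⁰, giving 2 unpaired electrons.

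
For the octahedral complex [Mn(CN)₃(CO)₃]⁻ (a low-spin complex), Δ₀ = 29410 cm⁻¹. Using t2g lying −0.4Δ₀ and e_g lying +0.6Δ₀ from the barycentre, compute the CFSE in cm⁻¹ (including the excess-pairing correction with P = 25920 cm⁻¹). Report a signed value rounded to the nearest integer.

-6980

Ligand charges: 3×(-1) from CN⁻ and 3×(+0) from CO sum to -3; with overall charge -1, Mn is +2.
Mn²⁺: group 7, so d-count = 7 − 2 = 5.
Configuration: t2g^5 e_g^0.
The orbital stabilization is -2.0Δ₀ = -2.0 × 29410 = -58820 cm⁻¹.
Relative to high-spin t2g^3 e_g^2 (0 paired), the low-spin configuration has 2 additional pairs, contributing +2 × 25920 = +51840 cm⁻¹.
Net CFSE = -58820 + 51840 = -6980 cm⁻¹.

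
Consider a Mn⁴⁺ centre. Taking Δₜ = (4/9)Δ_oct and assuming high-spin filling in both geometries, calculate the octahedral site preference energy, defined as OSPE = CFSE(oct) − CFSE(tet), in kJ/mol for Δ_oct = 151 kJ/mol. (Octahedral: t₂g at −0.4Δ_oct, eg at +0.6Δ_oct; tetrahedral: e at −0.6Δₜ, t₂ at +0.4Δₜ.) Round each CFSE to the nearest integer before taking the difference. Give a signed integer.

-127

Mn sits in group 7; removing 4 electrons leaves Mn⁴⁺ with 7 − 4 = 3 d electrons.
In an octahedral site d³ (HS) is t2g^3 e_g^0, giving CFSE(oct) = -1.2Δ_oct = -181 kJ/mol.
Tetrahedral e^2 t2^1 gives -0.8Δₜ = -0.8 × (4/9) × 151 = -54 kJ/mol.
OSPE = -181 − (-54) = -127 kJ/mol.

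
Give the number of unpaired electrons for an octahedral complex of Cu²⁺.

Cu²⁺: group 11, so d-count = 11 − 2 = 9.
Configuration: t2g^6 e_g^3, giving 1 unpaired electron.

1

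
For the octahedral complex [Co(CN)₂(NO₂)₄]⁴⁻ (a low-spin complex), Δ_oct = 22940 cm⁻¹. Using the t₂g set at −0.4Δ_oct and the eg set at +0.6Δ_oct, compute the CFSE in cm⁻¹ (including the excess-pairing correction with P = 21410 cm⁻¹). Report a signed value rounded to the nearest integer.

Ligand charges: 2×(-1) from CN⁻ and 4×(-1) from NO₂⁻ sum to -6; with overall charge -4, Co is +2.
Co sits in group 9; removing 2 electrons leaves Co²⁺ with 9 − 2 = 7 d electrons.
Electron filling gives t₂g⁶ eg¹.
Orbital CFSE = 6(-0.4) + 1(0.6) = -1.8Δ_oct = -1.8 × 22940 = -41292 cm⁻¹.
Pairing penalty: 3 pairs vs 2 in the high-spin reference → 1 extra × P = 21410 cm⁻¹.
Combining: -41292 + 21410 = -19882 cm⁻¹.

-19882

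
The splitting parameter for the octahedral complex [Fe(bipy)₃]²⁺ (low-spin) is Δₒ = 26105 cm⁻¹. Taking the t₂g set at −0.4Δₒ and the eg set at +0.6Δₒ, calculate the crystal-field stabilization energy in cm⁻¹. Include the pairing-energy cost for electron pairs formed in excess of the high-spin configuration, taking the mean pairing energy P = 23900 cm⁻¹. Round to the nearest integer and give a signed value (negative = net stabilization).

bipy is neutral, so the +2 overall charge sits on Fe: oxidation state +2.
Fe sits in group 8; removing 2 electrons leaves Fe²⁺ with 8 − 2 = 6 d electrons.
Electron filling gives t₂g⁶ eg⁰.
CFSE(orbital) = 6×(-0.4Δₒ) + 0×(0.6Δₒ) = -2.4Δₒ; with Δₒ = 26105 cm⁻¹ that is -62652 cm⁻¹.
High-spin d⁶ would be t₂g⁴ eg² with 1 pair; low-spin has 3, so 2 excess pairs cost +2P = +47800 cm⁻¹.
Combining: -62652 + 47800 = -14852 cm⁻¹.

-14852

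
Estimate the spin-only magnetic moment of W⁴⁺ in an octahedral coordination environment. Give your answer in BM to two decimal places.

Group 6 minus oxidation state +4 gives a d² configuration for W⁴⁺.
Configuration: t₂g² eg⁰ → 2 unpaired electrons.
μ(spin-only) = √[2(2+2)] = √8 ≈ 2.83 BM.

2.83 BM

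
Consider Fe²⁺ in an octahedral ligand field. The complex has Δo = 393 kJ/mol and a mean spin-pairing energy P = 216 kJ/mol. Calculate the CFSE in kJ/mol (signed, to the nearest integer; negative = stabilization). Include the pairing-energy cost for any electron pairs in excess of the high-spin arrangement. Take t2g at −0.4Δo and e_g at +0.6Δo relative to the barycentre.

Fe sits in group 8; removing 2 electrons leaves Fe²⁺ with 8 − 2 = 6 d electrons.
Δo > P, so pairing is preferred: the ground state is low-spin.
Configuration: t2g^6 e_g^0.
Orbital CFSE = -2.4Δo = -2.4 × 393 = -943 kJ/mol.
Excess pairs vs high-spin: 3 − 1 = 2; pairing cost = +432 kJ/mol.
Net CFSE = -943 + 432 = -511 kJ/mol.

-511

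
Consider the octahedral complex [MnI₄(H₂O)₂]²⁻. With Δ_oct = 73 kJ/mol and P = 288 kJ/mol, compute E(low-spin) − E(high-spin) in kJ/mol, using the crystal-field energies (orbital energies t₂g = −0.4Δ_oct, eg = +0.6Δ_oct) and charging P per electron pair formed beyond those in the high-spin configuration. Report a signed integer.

Ligand charges: 4×(-1) from I⁻ and 2×(+0) from H₂O sum to -4; with overall charge -2, Mn is +2.
Mn is in group 7, so Mn²⁺ is d⁵ (7 − 2 = 5).
High-spin: t₂g³ eg², CFSE = 0.0Δ_oct = 0 kJ/mol.
For low-spin the configuration is t₂g⁵ eg⁰: orbital energy -2.0 × 73 = -146 kJ/mol, and 2 additional pairs relative to high-spin add 576 kJ/mol, giving 430 kJ/mol.
E(LS) − E(HS) = 430 − (0) = 430 kJ/mol.

430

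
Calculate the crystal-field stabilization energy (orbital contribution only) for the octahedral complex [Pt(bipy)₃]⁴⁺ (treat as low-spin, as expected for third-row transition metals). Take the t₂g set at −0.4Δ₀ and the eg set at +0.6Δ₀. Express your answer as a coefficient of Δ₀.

-2.4 Δ₀

bipy is neutral, so the +4 overall charge sits on Pt: oxidation state +4.
Pt is in group 10, so Pt⁴⁺ is d⁶ (10 − 4 = 6).
Configuration: t₂g⁶ eg⁰.
CFSE = 6(-0.4Δ₀) + 0(0.6Δ₀) = -2.4Δ₀ + 0.0Δ₀ = -2.4Δ₀.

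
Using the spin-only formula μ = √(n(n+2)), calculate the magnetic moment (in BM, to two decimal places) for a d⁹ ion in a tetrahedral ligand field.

1.73 BM

Tetrahedral fields are weak (Δₜ ≈ 4/9 Δₒ), so electrons fill high-spin.
Configuration: e⁴ t₂⁵ → 1 unpaired electron.
μ(spin-only) = √[1(1+2)] = √3 ≈ 1.73 BM.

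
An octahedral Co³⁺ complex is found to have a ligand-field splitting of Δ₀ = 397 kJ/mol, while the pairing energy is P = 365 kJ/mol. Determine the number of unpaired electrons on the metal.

Co³⁺: group 9, so d-count = 9 − 3 = 6.
Since Δ₀ = 397 kJ/mol > P = 365 kJ/mol, the complex adopts the low-spin configuration.
Filling d⁶ accordingly: t₂g⁶ eg⁰.
Unpaired electrons: 0.

0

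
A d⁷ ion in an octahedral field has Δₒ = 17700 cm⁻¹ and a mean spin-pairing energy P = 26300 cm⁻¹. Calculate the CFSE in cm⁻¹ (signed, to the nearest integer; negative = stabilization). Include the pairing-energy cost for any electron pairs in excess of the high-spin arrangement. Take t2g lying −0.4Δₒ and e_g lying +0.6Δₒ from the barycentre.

-14160

Δₒ < P, so pairing is avoided: the ground state is high-spin.
Configuration: t2g^5 e_g^2.
Orbital CFSE = -0.8Δₒ = -0.8 × 17700 = -14160 cm⁻¹.
High-spin has no excess pairs, so no pairing correction applies.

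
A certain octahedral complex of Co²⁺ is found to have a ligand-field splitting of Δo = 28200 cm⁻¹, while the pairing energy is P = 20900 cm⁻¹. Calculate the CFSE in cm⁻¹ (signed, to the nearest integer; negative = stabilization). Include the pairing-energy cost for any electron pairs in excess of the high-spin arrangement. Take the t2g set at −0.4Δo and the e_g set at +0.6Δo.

-29860

Co is in group 9, so Co²⁺ is d⁷ (9 − 2 = 7).
Δo > P, so pairing is preferred: the ground state is low-spin.
Filling d⁷ accordingly: t2g^6 e_g^1.
Orbital CFSE = -1.8Δo = -1.8 × 28200 = -50760 cm⁻¹.
Excess pairs vs high-spin: 3 − 2 = 1; pairing cost = +20900 cm⁻¹.
Net CFSE = -50760 + 20900 = -29860 cm⁻¹.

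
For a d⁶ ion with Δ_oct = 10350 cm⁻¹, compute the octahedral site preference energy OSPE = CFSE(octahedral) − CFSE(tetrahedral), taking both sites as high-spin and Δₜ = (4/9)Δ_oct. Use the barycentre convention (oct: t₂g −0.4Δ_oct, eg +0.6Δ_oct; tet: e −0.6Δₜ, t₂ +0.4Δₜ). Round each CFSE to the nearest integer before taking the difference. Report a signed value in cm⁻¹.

Octahedral high-spin t₂g⁴ eg²: CFSE = -0.4 × 10350 = -4140 cm⁻¹.
Tetrahedral: e³ t₂³, CFSE = 3(−0.6) + 3(+0.4) = -0.6Δₜ = -0.6 × (4/9) × 10350 = -2760 cm⁻¹.
OSPE = -4140 − (-2760) = -1380 cm⁻¹.

-1380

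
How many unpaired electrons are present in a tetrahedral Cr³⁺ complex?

3

Group 6 minus oxidation state +3 gives a d³ configuration for Cr³⁺.
Tetrahedral splitting is small, so the complex is high-spin.
Configuration: e² t₂¹, giving 3 unpaired electrons.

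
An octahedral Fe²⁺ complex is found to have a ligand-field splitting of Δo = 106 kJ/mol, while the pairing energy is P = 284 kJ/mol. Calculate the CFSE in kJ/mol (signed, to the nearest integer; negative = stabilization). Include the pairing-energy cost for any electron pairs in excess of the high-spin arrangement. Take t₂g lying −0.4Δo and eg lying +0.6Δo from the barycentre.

Fe²⁺: group 8, so d-count = 8 − 2 = 6.
Δo < P, so pairing is avoided: the ground state is high-spin.
Configuration: t₂g⁴ eg².
Orbital CFSE = -0.4Δo = -0.4 × 106 = -42 kJ/mol.
High-spin has no excess pairs, so no pairing correction applies.

-42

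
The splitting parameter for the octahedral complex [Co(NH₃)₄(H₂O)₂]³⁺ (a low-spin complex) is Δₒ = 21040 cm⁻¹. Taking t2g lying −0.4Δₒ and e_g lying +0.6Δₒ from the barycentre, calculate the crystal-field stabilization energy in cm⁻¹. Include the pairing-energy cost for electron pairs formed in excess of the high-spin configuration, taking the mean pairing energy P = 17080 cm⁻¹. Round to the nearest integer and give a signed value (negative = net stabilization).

-16336

Ligand charges: 4×(+0) from NH₃ and 2×(+0) from H₂O sum to +0; with overall charge +3, Co is +3.
Group 9 minus oxidation state +3 gives a d⁶ configuration for Co³⁺.
Configuration: t2g^6 e_g^0.
The orbital stabilization is -2.4Δₒ = -2.4 × 21040 = -50496 cm⁻¹.
High-spin d⁶ would be t2g^4 e_g^2 with 1 pair; low-spin has 3, so 2 excess pairs cost +2P = +34160 cm⁻¹.
Combining: -50496 + 34160 = -16336 cm⁻¹.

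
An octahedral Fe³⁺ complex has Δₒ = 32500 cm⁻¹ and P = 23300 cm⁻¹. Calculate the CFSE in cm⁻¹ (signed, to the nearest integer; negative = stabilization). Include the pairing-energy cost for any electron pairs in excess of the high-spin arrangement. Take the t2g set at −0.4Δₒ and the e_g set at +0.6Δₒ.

Fe³⁺: group 8, so d-count = 8 − 3 = 5.
With Δₒ > P the complex is low-spin.
That gives t2g^5 e_g^0.
Orbital CFSE = -2.0Δₒ = -2.0 × 32500 = -65000 cm⁻¹.
Excess pairs vs high-spin: 2 − 0 = 2; pairing cost = +46600 cm⁻¹.
Net CFSE = -65000 + 46600 = -18400 cm⁻¹.

-18400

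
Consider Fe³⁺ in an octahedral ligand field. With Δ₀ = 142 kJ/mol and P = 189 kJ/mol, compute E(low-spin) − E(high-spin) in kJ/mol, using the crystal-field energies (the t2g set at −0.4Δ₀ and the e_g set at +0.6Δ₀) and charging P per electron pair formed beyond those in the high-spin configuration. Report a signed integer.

Group 8 minus oxidation state +3 gives a d⁵ configuration for Fe³⁺.
In the high-spin limit (t2g^3 e_g^2) the orbital term is 0.0Δ₀ = 0 kJ/mol, with no excess pairing.
Low-spin t2g^5 e_g^0 gives -2.0Δ₀ = -284 kJ/mol, but forming 2 extra pairs costs 2P = 378 kJ/mol, so E(LS) = -284 + 378 = 94 kJ/mol.
The difference is 94 − (0) = 94 kJ/mol, so high-spin lies lower.

94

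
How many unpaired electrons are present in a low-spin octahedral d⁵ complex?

Configuration: t₂g⁵ eg⁰, giving 1 unpaired electron.

1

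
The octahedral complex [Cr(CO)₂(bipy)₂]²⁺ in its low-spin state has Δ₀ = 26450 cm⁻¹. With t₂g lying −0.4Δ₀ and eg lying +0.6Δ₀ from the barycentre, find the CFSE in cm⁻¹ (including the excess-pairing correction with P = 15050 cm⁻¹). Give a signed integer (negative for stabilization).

-27270

Ligand charges: 2×(+0) from CO and 2×(+0) from bipy sum to +0; with overall charge +2, Cr is +2.
Cr sits in group 6; removing 2 electrons leaves Cr²⁺ with 6 − 2 = 4 d electrons.
The d⁴ electrons fill as t₂g⁴ eg⁰.
CFSE(orbital) = 4×(-0.4Δ₀) + 0×(0.6Δ₀) = -1.6Δ₀; with Δ₀ = 26450 cm⁻¹ that is -42320 cm⁻¹.
Relative to high-spin t₂g³ eg¹ (0 paired), the low-spin configuration has 1 additional pair, contributing +1 × 15050 = +15050 cm⁻¹.
Combining: -42320 + 15050 = -27270 cm⁻¹.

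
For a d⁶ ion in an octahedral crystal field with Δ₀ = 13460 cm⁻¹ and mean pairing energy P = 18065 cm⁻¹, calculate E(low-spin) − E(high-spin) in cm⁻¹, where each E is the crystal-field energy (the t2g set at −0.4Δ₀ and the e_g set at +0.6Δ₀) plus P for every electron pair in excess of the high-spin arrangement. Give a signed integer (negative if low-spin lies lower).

In the high-spin limit (t2g^4 e_g^2) the orbital term is -0.4Δ₀ = -5384 cm⁻¹, with no excess pairing.
Low-spin: t2g^6 e_g^0, orbital CFSE = -2.4Δ₀ = -32304 cm⁻¹; plus 2 excess pairs × P = +36130 cm⁻¹; total 3826 cm⁻¹.
E(LS) − E(HS) = 3826 − (-5384) = 9210 cm⁻¹.

9210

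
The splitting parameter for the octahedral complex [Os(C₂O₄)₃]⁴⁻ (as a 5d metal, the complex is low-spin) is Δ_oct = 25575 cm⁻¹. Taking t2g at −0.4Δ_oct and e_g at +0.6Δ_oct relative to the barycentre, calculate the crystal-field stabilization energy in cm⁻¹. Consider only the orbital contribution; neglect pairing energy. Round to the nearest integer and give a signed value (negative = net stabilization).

-61380

Each C₂O₄²⁻ contributes -2; 3 × (-2) = -6. With overall charge -4, Os is in the +2 oxidation state.
Os sits in group 8; removing 2 electrons leaves Os²⁺ with 8 − 2 = 6 d electrons.
The d⁶ electrons fill as t2g^6 e_g^0.
The orbital stabilization is -2.4Δ_oct = -2.4 × 25575 = -61380 cm⁻¹.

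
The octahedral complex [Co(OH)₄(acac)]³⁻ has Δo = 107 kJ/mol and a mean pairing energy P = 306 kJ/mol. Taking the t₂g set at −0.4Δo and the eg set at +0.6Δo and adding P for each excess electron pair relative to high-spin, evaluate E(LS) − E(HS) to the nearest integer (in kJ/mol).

199

Ligand charges: 4×(-1) from OH⁻ and 1×(-1) from acac⁻ sum to -5; with overall charge -3, Co is +2.
Group 9 minus oxidation state +2 gives a d⁷ configuration for Co²⁺.
High-spin d⁷ fills as t₂g⁵ eg² with CFSE 5(−0.4) + 2(+0.6) = -0.8Δo = -86 kJ/mol.
Low-spin: t₂g⁶ eg¹, orbital CFSE = -1.8Δo = -193 kJ/mol; plus 1 excess pair × P = +306 kJ/mol; total 113 kJ/mol.
Thus E(LS) − E(HS) = 199 kJ/mol.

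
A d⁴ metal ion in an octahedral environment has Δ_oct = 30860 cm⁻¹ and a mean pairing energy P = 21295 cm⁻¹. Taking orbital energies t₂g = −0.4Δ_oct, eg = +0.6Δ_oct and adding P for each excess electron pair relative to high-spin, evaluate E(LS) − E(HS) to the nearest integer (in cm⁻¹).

High-spin: t₂g³ eg¹, CFSE = -0.6Δ_oct = -18516 cm⁻¹.
For low-spin the configuration is t₂g⁴ eg⁰: orbital energy -1.6 × 30860 = -49376 cm⁻¹, and 1 additional pair relative to high-spin adds 21295 cm⁻¹, giving -28081 cm⁻¹.
E(LS) − E(HS) = -28081 − (-18516) = -9565 cm⁻¹.

-9565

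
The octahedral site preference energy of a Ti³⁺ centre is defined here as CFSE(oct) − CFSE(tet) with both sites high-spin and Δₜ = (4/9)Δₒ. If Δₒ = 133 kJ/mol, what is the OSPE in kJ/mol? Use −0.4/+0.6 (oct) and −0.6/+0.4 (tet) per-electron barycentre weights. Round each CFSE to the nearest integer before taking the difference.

-18

Ti is in group 4, so Ti³⁺ is d¹ (4 − 3 = 1).
In an octahedral site d¹ (HS) is t2g^1 e_g^0, giving CFSE(oct) = -0.4Δₒ = -53 kJ/mol.
Tetrahedral e^1 t2^0 gives -0.6Δₜ = -0.6 × (4/9) × 133 = -35 kJ/mol.
OSPE = CFSE(oct) − CFSE(tet) = -53 − (-35) = -18 kJ/mol.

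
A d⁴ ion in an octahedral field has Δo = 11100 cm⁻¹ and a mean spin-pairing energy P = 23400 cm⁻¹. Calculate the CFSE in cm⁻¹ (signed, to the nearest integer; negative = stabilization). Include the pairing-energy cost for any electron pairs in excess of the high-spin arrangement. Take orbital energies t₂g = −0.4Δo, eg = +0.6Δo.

-6660

Here Δo < P (11100 < 23400), so the high-spin state is favoured.
Filling d⁴ accordingly: t₂g³ eg¹.
Orbital CFSE = -0.6Δo = -0.6 × 11100 = -6660 cm⁻¹.
High-spin has no excess pairs, so no pairing correction applies.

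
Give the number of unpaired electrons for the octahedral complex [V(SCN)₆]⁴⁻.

Each SCN⁻ contributes -1; 6 × (-1) = -6. With overall charge -4, V is in the +2 oxidation state.
Group 5 minus oxidation state +2 gives a d³ configuration for V²⁺.
For octahedral d³ the high- and low-spin configurations coincide.
Configuration: t₂g³ eg⁰, giving 3 unpaired electrons.

3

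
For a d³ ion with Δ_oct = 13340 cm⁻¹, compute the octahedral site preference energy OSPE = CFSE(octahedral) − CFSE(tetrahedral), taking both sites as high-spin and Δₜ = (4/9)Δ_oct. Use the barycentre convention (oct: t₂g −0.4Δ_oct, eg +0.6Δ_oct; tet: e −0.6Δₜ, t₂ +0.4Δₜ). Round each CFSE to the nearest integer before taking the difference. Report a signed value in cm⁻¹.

-11265

Octahedral high-spin t₂g³ eg⁰: CFSE = -1.2 × 13340 = -16008 cm⁻¹.
In a tetrahedral site the filling is e² t₂¹: CFSE(tet) = -0.8Δₜ = -0.8 × (4/9)(13340) = -4743 cm⁻¹.
OSPE = -16008 − (-4743) = -11265 cm⁻¹.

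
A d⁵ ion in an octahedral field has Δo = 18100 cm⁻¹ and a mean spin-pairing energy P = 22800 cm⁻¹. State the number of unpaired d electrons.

Δo < P, so pairing is avoided: the ground state is high-spin.
Filling d⁵ accordingly: t₂g³ eg².
Unpaired electrons: 5.

5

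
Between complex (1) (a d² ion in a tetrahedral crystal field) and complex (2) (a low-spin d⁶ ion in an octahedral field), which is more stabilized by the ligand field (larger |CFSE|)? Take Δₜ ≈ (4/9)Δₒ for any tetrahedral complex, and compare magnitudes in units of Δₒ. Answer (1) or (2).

(1): With tetrahedral geometry the complex is necessarily high-spin; e² t₂⁰, CFSE = -1.2Δₜ ≈ -0.53Δₒ.
(2): t₂g⁶ eg⁰, CFSE = -2.4Δₒ.
So (2) has the larger |CFSE|.

(2)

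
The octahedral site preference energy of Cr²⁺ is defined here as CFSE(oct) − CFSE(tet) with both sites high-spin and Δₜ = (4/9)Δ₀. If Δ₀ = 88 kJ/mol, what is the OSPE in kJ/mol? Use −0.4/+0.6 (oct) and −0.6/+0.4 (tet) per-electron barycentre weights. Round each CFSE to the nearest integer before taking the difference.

-37

Cr is in group 6, so Cr²⁺ is d⁴ (6 − 2 = 4).
In an octahedral site d⁴ (HS) is t₂g³ eg¹, giving CFSE(oct) = -0.6Δ₀ = -53 kJ/mol.
In a tetrahedral site the filling is e² t₂²: CFSE(tet) = -0.4Δₜ = -0.4 × (4/9)(88) = -16 kJ/mol.
OSPE = -53 − (-16) = -37 kJ/mol.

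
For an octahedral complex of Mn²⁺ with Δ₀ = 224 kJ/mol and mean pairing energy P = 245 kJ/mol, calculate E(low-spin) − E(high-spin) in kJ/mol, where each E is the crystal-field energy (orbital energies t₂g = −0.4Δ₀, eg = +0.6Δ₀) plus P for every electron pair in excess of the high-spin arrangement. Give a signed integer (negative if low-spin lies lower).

42

Mn is in group 7, so Mn²⁺ is d⁵ (7 − 2 = 5).
High-spin d⁵ fills as t₂g³ eg² with CFSE 3(−0.4) + 2(+0.6) = 0.0Δ₀ = 0 kJ/mol.
For low-spin the configuration is t₂g⁵ eg⁰: orbital energy -2.0 × 224 = -448 kJ/mol, and 2 additional pairs relative to high-spin add 490 kJ/mol, giving 42 kJ/mol.
The difference is 42 − (0) = 42 kJ/mol, so high-spin lies lower.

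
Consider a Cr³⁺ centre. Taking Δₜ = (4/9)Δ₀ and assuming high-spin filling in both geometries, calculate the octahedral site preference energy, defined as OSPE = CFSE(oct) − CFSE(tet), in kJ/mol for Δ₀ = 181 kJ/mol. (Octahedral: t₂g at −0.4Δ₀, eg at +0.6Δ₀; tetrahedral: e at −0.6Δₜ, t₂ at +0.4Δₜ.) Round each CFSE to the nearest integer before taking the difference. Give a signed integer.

Cr is in group 6, so Cr³⁺ is d³ (6 − 3 = 3).
Octahedral high-spin t₂g³ eg⁰: CFSE = -1.2 × 181 = -217 kJ/mol.
In a tetrahedral site the filling is e² t₂¹: CFSE(tet) = -0.8Δₜ = -0.8 × (4/9)(181) = -64 kJ/mol.
OSPE = -217 − (-64) = -153 kJ/mol.

-153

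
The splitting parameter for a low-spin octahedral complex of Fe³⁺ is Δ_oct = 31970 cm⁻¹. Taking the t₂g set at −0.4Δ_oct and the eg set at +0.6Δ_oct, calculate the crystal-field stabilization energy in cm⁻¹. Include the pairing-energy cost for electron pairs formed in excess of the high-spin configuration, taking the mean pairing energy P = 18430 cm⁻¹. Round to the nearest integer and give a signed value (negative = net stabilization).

Fe³⁺: group 8, so d-count = 8 − 3 = 5.
Electron filling gives t₂g⁵ eg⁰.
The orbital stabilization is -2.0Δ_oct = -2.0 × 31970 = -63940 cm⁻¹.
Pairing penalty: 2 pairs vs 0 in the high-spin reference → 2 extra × P = 36860 cm⁻¹.
Combining: -63940 + 36860 = -27080 cm⁻¹.

-27080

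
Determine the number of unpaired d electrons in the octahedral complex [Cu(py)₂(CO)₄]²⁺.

1

Ligand charges: 2×(+0) from py and 4×(+0) from CO sum to +0; with overall charge +2, Cu is +2.
Cu²⁺: group 11, so d-count = 11 − 2 = 9.
Configuration: t2g^6 e_g^3, giving 1 unpaired electron.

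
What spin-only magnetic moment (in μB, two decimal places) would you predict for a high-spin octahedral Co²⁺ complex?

Group 9 minus oxidation state +2 gives a d⁷ configuration for Co²⁺.
Configuration: t₂g⁵ eg² → 3 unpaired electrons.
μ(spin-only) = √[3(3+2)] = √15 ≈ 3.87 μB.

3.87 μB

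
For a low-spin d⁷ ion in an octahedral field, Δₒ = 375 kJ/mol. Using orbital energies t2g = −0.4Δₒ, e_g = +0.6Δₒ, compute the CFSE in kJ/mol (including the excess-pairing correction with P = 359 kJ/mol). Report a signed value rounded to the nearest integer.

-316

Configuration: t2g^6 e_g^1.
Orbital CFSE = 6(-0.4) + 1(0.6) = -1.8Δₒ = -1.8 × 375 = -675 kJ/mol.
Relative to high-spin t2g^5 e_g^2 (2 paired), the low-spin configuration has 1 additional pair, contributing +1 × 359 = +359 kJ/mol.
Combining: -675 + 359 = -316 kJ/mol.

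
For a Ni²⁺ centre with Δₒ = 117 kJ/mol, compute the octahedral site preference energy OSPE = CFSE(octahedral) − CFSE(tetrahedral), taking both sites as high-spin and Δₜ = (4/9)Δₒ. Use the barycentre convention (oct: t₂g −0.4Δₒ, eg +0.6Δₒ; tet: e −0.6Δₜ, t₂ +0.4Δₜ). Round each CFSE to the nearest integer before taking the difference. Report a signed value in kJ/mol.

-98

Group 10 minus oxidation state +2 gives a d⁸ configuration for Ni²⁺.
In an octahedral site d⁸ (HS) is t2g^6 e_g^2, giving CFSE(oct) = -1.2Δₒ = -140 kJ/mol.
Tetrahedral: e^4 t2^4, CFSE = 4(−0.6) + 4(+0.4) = -0.8Δₜ = -0.8 × (4/9) × 117 = -42 kJ/mol.
OSPE = CFSE(oct) − CFSE(tet) = -140 − (-42) = -98 kJ/mol.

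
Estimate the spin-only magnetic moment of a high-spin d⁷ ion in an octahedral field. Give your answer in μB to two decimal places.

Configuration: t₂g⁵ eg² → 3 unpaired electrons.
μ(spin-only) = √[3(3+2)] = √15 ≈ 3.87 μB.

3.87 μB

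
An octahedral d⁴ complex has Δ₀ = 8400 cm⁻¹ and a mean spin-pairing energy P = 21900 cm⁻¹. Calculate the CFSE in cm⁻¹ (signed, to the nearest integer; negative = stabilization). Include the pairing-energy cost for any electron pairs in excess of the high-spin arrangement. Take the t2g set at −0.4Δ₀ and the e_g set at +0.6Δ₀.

Δ₀ < P, so pairing is avoided: the ground state is high-spin.
Configuration: t2g^3 e_g^1.
Orbital CFSE = -0.6Δ₀ = -0.6 × 8400 = -5040 cm⁻¹.
High-spin has no excess pairs, so no pairing correction applies.

-5040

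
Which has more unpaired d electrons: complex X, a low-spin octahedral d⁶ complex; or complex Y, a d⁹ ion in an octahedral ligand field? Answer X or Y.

X: t₂g⁶ eg⁰ → 0 unpaired.
Y: t₂g⁶ eg³ → 1 unpaired.
So Y has more unpaired electrons.

Y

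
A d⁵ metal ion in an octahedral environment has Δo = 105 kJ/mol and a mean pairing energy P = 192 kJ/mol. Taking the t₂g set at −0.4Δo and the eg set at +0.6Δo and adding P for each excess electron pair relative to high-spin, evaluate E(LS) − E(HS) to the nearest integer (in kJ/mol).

High-spin: t₂g³ eg², CFSE = 0.0Δo = 0 kJ/mol.
For low-spin the configuration is t₂g⁵ eg⁰: orbital energy -2.0 × 105 = -210 kJ/mol, and 2 additional pairs relative to high-spin add 384 kJ/mol, giving 174 kJ/mol.
E(LS) − E(HS) = 174 − (0) = 174 kJ/mol.

174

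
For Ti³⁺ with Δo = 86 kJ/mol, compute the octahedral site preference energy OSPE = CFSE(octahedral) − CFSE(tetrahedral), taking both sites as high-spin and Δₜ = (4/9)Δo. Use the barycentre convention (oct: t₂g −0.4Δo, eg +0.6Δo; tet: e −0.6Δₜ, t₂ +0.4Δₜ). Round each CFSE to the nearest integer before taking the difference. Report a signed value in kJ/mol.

Ti sits in group 4; removing 3 electrons leaves Ti³⁺ with 4 − 3 = 1 d electrons.
Octahedral high-spin t₂g¹ eg⁰: CFSE = -0.4 × 86 = -34 kJ/mol.
Tetrahedral: e¹ t₂⁰, CFSE = 1(−0.6) + 0(+0.4) = -0.6Δₜ = -0.6 × (4/9) × 86 = -23 kJ/mol.
OSPE = CFSE(oct) − CFSE(tet) = -34 − (-23) = -11 kJ/mol.

-11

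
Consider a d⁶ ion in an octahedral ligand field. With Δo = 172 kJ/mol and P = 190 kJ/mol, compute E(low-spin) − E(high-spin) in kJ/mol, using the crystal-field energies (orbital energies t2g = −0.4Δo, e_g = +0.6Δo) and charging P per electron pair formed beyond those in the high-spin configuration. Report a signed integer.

High-spin d⁶ fills as t2g^4 e_g^2 with CFSE 4(−0.4) + 2(+0.6) = -0.4Δo = -69 kJ/mol.
Low-spin t2g^6 e_g^0 gives -2.4Δo = -413 kJ/mol, but forming 2 extra pairs costs 2P = 380 kJ/mol, so E(LS) = -413 + 380 = -33 kJ/mol.
The difference is -33 − (-69) = 36 kJ/mol, so high-spin lies lower.

36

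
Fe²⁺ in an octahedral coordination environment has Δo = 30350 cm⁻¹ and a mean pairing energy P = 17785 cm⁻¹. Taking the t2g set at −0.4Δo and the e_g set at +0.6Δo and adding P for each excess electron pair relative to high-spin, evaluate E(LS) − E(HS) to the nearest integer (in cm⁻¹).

Fe is in group 8, so Fe²⁺ is d⁶ (8 − 2 = 6).
High-spin: t2g^4 e_g^2, CFSE = -0.4Δo = -12140 cm⁻¹.
Low-spin t2g^6 e_g^0 gives -2.4Δo = -72840 cm⁻¹, but forming 2 extra pairs costs 2P = 35570 cm⁻¹, so E(LS) = -72840 + 35570 = -37270 cm⁻¹.
The difference is -37270 − (-12140) = -25130 cm⁻¹, so low-spin lies lower.

-25130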